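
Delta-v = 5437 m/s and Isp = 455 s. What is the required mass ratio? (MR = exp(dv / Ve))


Ve = 455 * 9.81 = 4463.55 m/s
MR = exp(5437 / 4463.55) = 3.381

3.381


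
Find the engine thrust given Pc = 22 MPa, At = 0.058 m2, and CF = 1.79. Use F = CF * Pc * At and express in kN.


F = 1.79 * 22e6 * 0.058 = 2.2840e+06 N = 2284.0 kN

2284.0 kN


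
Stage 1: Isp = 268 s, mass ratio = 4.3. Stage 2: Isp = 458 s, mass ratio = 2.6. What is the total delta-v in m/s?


dV1 = 268 * 9.81 * ln(4.3) = 3834.8 m/s
dV2 = 458 * 9.81 * ln(2.6) = 4293.1 m/s
Total dV = 3834.8 + 4293.1 = 8127.9 m/s ~ 8128 m/s

8128 m/s


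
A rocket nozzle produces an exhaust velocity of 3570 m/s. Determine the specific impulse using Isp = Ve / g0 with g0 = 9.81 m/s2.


Isp = Ve / g0 = 3570 / 9.81 = 363.9 s

363.9 s


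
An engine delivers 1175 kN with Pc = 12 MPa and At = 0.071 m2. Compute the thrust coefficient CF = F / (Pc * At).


CF = 1175000 / (12e6 * 0.071) = 1.38

1.38


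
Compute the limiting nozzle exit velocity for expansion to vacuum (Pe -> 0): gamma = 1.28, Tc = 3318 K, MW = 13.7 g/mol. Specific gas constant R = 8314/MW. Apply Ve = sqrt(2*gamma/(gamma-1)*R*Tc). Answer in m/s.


R = 8314 / 13.7 = 606.86 J/(kg.K)
Ve = sqrt(2 * 1.28 / (1.28 - 1) * 606.86 * 3318) = 4291 m/s

4291 m/s


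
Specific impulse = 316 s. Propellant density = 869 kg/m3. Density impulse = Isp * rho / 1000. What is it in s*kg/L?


rho*Isp = 316 * 869 / 1000 = 275 s*kg/L

275 s*kg/L


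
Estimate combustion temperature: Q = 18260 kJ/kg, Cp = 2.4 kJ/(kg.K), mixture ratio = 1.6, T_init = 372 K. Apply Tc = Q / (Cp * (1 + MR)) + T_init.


Tc = 18260 / (2.4 * (1 + 1.6)) + 372 = 3298 K

3298 K


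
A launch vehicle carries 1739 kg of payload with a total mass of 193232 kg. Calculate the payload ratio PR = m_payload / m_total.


PR = 1739 / 193232 = 0.009

0.009


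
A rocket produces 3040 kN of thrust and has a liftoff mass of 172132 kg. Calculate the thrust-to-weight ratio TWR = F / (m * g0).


TWR = 3040000 / (172132 * 9.81) = 1.8

1.8


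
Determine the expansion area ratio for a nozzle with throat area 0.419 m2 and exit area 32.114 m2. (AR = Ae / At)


AR = 32.114 / 0.419 = 76.6

76.6


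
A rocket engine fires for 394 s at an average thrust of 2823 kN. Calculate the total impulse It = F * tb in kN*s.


It = 2823 * 394 = 1112262 kN*s

1112262 kN*s


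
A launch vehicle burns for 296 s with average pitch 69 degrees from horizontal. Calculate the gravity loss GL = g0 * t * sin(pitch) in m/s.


GL = 9.81 * 296 * sin(69 deg) = 2711 m/s

2711 m/s


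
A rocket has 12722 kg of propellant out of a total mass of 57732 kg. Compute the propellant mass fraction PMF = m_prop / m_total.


PMF = 12722 / 57732 = 0.22

0.22


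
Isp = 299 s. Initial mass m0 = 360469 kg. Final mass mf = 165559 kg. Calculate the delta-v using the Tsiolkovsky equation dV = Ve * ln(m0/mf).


Ve = 299 * 9.81 = 2933.19 m/s
dV = 2933.19 * ln(360469/165559) = 2282 m/s

2282 m/s


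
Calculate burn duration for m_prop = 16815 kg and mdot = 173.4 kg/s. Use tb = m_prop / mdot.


tb = 16815 / 173.4 = 97.0 s

97.0 s


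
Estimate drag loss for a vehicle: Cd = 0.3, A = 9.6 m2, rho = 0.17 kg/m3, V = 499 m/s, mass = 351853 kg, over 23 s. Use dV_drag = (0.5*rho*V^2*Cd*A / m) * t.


D = 0.5 * 0.17 * 499^2 * 0.3 * 9.6 = 60955.44 N
a = 60955.44 / 351853 = 0.1732 m/s2
dV = 0.1732 * 23 = 4.0 m/s

4.0 m/s


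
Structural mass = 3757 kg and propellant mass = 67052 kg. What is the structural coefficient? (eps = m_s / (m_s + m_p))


eps = 3757 / (3757 + 67052) = 0.0531

0.0531


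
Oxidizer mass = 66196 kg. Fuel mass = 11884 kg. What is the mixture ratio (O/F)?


MR = 66196 / 11884 = 5.57

5.57


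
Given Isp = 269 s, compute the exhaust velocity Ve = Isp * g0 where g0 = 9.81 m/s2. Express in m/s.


Ve = Isp * g0 = 269 * 9.81 = 2638.9 m/s

2638.9 m/s


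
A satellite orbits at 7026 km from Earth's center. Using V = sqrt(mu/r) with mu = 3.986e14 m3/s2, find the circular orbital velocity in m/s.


V = sqrt(3.986e14 / 7026000) = 7532 m/s

7532 m/s


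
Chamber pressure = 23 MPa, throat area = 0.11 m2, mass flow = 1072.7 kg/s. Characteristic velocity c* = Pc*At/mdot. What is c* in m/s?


c* = 23e6 * 0.11 / 1072.7 = 2359 m/s

2359 m/s


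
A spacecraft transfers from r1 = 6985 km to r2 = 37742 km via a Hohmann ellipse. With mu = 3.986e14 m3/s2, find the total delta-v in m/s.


V1 = sqrt(mu/r1) = 7554.15 m/s
dV1 = V1*(sqrt(2*r2/(r1+r2)) - 1) = 2259.45 m/s
V2 = sqrt(mu/r2) = 3249.8 m/s
dV2 = V2*(1 - sqrt(2*r1/(r1+r2))) = 1433.57 m/s
Total dV = 3693 m/s

3693 m/s


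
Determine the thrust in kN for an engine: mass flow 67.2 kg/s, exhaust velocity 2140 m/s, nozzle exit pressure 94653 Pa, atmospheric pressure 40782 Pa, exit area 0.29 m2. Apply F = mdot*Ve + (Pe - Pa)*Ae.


F = 67.2 * 2140 + (94653 - 40782) * 0.29 = 159431.0 N = 159.4 kN

159.4 kN


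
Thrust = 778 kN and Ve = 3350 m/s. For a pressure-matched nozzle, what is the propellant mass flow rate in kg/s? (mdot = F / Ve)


mdot = F / Ve = 778000 / 3350 = 232.2 kg/s

232.2 kg/s


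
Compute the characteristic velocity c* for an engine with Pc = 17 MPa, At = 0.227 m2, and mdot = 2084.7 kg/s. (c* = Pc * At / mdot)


c* = 17e6 * 0.227 / 2084.7 = 1851 m/s

1851 m/s


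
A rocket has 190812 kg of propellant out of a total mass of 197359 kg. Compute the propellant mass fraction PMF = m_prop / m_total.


PMF = 190812 / 197359 = 0.967

0.967


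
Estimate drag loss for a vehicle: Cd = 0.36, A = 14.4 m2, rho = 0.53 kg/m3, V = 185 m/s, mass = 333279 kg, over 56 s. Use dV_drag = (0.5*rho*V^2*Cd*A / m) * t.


D = 0.5 * 0.53 * 185^2 * 0.36 * 14.4 = 47016.94 N
a = 47016.94 / 333279 = 0.1411 m/s2
dV = 0.1411 * 56 = 7.9 m/s

7.9 m/s


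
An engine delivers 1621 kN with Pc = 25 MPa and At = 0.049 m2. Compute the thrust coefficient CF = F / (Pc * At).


CF = 1621000 / (25e6 * 0.049) = 1.32

1.32


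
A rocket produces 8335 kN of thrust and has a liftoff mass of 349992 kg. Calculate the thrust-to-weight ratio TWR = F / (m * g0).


TWR = 8335000 / (349992 * 9.81) = 2.43

2.43


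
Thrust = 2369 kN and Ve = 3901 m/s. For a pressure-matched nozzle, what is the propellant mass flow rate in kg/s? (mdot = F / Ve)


mdot = F / Ve = 2369000 / 3901 = 607.3 kg/s

607.3 kg/s


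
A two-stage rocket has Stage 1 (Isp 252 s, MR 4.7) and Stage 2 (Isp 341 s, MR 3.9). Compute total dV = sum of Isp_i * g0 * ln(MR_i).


dV1 = 252 * 9.81 * ln(4.7) = 3825.8 m/s
dV2 = 341 * 9.81 * ln(3.9) = 4552.8 m/s
Total dV = 3825.8 + 4552.8 = 8378.6 m/s ~ 8379 m/s

8379 m/s


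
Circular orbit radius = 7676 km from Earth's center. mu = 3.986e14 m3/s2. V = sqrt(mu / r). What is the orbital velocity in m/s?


V = sqrt(3.986e14 / 7676000) = 7206 m/s

7206 m/s


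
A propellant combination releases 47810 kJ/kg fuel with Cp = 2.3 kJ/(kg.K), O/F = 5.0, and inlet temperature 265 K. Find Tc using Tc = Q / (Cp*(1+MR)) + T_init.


Tc = 47810 / (2.3 * (1 + 5.0)) + 265 = 3729 K

3729 K


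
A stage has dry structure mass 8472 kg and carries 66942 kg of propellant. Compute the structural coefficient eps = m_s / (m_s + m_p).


eps = 8472 / (8472 + 66942) = 0.1123

0.1123


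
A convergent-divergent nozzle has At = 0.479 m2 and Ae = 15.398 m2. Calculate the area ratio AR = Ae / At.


AR = 15.398 / 0.479 = 32.1

32.1


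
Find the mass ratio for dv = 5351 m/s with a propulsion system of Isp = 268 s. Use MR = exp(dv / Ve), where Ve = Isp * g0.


Ve = 268 * 9.81 = 2629.08 m/s
MR = exp(5351 / 2629.08) = 7.655

7.655


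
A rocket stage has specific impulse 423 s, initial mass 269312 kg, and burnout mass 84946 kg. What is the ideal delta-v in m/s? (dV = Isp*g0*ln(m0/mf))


Ve = 423 * 9.81 = 4149.63 m/s
dV = 4149.63 * ln(269312/84946) = 4788 m/s

4788 m/s


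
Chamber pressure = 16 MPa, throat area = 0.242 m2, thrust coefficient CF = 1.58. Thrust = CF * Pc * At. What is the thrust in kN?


F = 1.58 * 16e6 * 0.242 = 6.1178e+06 N = 6117.8 kN

6117.8 kN


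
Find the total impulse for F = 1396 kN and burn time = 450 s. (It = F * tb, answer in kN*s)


It = 1396 * 450 = 628200 kN*s

628200 kN*s


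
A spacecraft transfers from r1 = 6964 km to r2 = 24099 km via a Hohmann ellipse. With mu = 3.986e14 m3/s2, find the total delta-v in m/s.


V1 = sqrt(mu/r1) = 7565.53 m/s
dV1 = V1*(sqrt(2*r2/(r1+r2)) - 1) = 1858.4 m/s
V2 = sqrt(mu/r2) = 4066.95 m/s
dV2 = V2*(1 - sqrt(2*r1/(r1+r2))) = 1343.68 m/s
Total dV = 3202 m/s

3202 m/s


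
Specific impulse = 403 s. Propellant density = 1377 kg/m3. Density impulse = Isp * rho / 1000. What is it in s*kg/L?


rho*Isp = 403 * 1377 / 1000 = 555 s*kg/L

555 s*kg/L


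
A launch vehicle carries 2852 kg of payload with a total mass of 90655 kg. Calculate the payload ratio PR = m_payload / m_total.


PR = 2852 / 90655 = 0.0315

0.0315


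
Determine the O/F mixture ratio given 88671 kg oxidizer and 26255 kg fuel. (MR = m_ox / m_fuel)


MR = 88671 / 26255 = 3.38

3.38


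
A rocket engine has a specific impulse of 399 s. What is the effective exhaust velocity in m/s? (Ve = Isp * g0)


Ve = Isp * g0 = 399 * 9.81 = 3914.2 m/s

3914.2 m/s


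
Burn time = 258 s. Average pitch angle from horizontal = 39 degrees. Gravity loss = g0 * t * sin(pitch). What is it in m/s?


GL = 9.81 * 258 * sin(39 deg) = 1593 m/s

1593 m/s


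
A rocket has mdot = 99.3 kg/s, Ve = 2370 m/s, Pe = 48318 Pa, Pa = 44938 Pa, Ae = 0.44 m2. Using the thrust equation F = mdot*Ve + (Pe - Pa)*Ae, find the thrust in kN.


F = 99.3 * 2370 + (48318 - 44938) * 0.44 = 236828.0 N = 236.8 kN

236.8 kN


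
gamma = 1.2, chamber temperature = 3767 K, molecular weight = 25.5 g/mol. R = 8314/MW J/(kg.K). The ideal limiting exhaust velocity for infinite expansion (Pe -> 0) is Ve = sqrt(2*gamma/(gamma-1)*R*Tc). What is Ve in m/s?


R = 8314 / 25.5 = 326.04 J/(kg.K)
Ve = sqrt(2 * 1.2 / (1.2 - 1) * 326.04 * 3767) = 3839 m/s

3839 m/s


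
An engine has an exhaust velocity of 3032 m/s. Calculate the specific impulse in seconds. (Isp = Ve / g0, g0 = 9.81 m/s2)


Isp = Ve / g0 = 3032 / 9.81 = 309.1 s

309.1 s


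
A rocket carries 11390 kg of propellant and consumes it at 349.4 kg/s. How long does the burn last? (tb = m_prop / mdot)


tb = 11390 / 349.4 = 32.6 s

32.6 s


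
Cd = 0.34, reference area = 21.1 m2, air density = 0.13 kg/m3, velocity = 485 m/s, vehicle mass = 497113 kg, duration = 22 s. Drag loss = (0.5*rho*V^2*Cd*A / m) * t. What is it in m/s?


D = 0.5 * 0.13 * 485^2 * 0.34 * 21.1 = 109687.77 N
a = 109687.77 / 497113 = 0.2206 m/s2
dV = 0.2206 * 22 = 4.9 m/s

4.9 m/s


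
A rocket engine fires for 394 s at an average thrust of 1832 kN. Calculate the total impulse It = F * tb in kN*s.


It = 1832 * 394 = 721808 kN*s

721808 kN*s


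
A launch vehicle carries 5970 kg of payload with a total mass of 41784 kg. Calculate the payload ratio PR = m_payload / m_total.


PR = 5970 / 41784 = 0.1429

0.1429


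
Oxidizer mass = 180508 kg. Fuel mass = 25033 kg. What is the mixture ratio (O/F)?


MR = 180508 / 25033 = 7.21

7.21


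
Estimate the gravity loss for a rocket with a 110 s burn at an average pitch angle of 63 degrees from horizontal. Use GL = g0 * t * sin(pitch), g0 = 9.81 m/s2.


GL = 9.81 * 110 * sin(63 deg) = 961 m/s

961 m/s


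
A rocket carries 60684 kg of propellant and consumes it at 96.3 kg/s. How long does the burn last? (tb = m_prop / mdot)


tb = 60684 / 96.3 = 630.2 s

630.2 s


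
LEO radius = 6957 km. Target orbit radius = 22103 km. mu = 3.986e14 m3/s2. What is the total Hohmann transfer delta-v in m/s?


V1 = sqrt(mu/r1) = 7569.33 m/s
dV1 = V1*(sqrt(2*r2/(r1+r2)) - 1) = 1766.44 m/s
V2 = sqrt(mu/r2) = 4246.62 m/s
dV2 = V2*(1 - sqrt(2*r1/(r1+r2))) = 1308.15 m/s
Total dV = 3075 m/s

3075 m/s


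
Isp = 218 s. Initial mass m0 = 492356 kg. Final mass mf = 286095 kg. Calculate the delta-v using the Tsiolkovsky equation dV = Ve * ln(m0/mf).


Ve = 218 * 9.81 = 2138.58 m/s
dV = 2138.58 * ln(492356/286095) = 1161 m/s

1161 m/s


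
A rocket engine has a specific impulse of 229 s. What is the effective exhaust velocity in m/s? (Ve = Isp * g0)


Ve = Isp * g0 = 229 * 9.81 = 2246.5 m/s

2246.5 m/s


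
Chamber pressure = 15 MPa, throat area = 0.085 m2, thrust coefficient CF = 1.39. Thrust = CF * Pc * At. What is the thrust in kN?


F = 1.39 * 15e6 * 0.085 = 1.7722e+06 N = 1772.2 kN

1772.2 kN


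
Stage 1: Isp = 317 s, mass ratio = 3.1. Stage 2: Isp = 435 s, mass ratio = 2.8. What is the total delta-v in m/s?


dV1 = 317 * 9.81 * ln(3.1) = 3518.4 m/s
dV2 = 435 * 9.81 * ln(2.8) = 4393.7 m/s
Total dV = 3518.4 + 4393.7 = 7912.1 m/s ~ 7912 m/s

7912 m/s


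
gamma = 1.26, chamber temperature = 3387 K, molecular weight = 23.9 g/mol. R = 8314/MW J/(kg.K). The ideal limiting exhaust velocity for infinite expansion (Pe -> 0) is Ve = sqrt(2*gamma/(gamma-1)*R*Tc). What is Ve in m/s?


R = 8314 / 23.9 = 347.87 J/(kg.K)
Ve = sqrt(2 * 1.26 / (1.26 - 1) * 347.87 * 3387) = 3379 m/s

3379 m/s


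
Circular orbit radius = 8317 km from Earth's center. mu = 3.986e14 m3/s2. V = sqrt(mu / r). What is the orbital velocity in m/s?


V = sqrt(3.986e14 / 8317000) = 6923 m/s

6923 m/s


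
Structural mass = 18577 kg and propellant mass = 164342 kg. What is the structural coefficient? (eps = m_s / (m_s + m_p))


eps = 18577 / (18577 + 164342) = 0.1016

0.1016


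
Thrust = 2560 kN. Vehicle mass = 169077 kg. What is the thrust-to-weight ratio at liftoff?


TWR = 2560000 / (169077 * 9.81) = 1.54

1.54


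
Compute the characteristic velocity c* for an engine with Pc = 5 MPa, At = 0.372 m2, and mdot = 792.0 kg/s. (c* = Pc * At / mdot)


c* = 5e6 * 0.372 / 792.0 = 2348 m/s

2348 m/s


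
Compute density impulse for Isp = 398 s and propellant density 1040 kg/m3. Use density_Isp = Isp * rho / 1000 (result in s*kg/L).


rho*Isp = 398 * 1040 / 1000 = 414 s*kg/L

414 s*kg/L


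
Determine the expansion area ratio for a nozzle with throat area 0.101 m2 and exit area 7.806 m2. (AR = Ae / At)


AR = 7.806 / 0.101 = 77.3

77.3


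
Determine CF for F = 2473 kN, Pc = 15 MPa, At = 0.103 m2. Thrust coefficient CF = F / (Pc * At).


CF = 2473000 / (15e6 * 0.103) = 1.6

1.6


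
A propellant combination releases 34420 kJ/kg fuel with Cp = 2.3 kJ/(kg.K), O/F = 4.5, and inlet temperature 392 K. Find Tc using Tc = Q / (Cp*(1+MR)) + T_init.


Tc = 34420 / (2.3 * (1 + 4.5)) + 392 = 3113 K

3113 K


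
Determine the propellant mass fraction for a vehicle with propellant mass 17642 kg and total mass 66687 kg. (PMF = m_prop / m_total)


PMF = 17642 / 66687 = 0.265

0.265


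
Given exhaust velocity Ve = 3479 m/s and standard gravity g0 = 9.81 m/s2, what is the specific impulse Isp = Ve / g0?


Isp = Ve / g0 = 3479 / 9.81 = 354.6 s

354.6 s


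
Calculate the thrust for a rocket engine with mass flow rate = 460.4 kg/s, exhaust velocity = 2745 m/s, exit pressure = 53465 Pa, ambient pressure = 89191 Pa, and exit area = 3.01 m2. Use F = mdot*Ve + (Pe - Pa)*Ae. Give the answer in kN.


F = 460.4 * 2745 + (53465 - 89191) * 3.01 = 1.1563e+06 N = 1156.3 kN

1156.3 kN


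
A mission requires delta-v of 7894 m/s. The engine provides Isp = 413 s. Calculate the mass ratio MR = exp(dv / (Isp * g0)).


Ve = 413 * 9.81 = 4051.53 m/s
MR = exp(7894 / 4051.53) = 7.017

7.017


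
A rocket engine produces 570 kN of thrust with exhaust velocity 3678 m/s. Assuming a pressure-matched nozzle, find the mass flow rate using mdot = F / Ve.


mdot = F / Ve = 570000 / 3678 = 155.0 kg/s

155.0 kg/s


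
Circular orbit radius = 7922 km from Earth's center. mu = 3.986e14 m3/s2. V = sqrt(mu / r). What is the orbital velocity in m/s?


V = sqrt(3.986e14 / 7922000) = 7093 m/s

7093 m/s


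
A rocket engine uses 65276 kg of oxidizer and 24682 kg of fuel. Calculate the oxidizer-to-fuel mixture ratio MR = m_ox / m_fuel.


MR = 65276 / 24682 = 2.64

2.64


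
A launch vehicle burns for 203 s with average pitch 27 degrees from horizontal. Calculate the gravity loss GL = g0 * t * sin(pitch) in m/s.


GL = 9.81 * 203 * sin(27 deg) = 904 m/s

904 m/s


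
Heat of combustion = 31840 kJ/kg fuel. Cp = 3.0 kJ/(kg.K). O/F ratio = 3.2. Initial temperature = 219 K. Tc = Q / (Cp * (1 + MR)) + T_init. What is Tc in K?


Tc = 31840 / (3.0 * (1 + 3.2)) + 219 = 2746 K

2746 K


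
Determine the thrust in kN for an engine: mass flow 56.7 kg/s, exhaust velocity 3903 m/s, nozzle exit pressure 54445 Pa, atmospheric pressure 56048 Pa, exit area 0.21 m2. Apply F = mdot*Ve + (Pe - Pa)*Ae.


F = 56.7 * 3903 + (54445 - 56048) * 0.21 = 220963.0 N = 221.0 kN

221.0 kN


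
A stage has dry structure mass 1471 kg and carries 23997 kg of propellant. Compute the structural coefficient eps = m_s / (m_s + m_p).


eps = 1471 / (1471 + 23997) = 0.0578

0.0578


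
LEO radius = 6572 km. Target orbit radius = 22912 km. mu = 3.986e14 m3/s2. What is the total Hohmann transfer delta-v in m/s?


V1 = sqrt(mu/r1) = 7787.89 m/s
dV1 = V1*(sqrt(2*r2/(r1+r2)) - 1) = 1921.08 m/s
V2 = sqrt(mu/r2) = 4170.97 m/s
dV2 = V2*(1 - sqrt(2*r1/(r1+r2))) = 1386.08 m/s
Total dV = 3307 m/s

3307 m/s


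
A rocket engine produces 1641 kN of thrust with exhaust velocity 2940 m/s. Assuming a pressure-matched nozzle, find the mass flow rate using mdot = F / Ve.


mdot = F / Ve = 1641000 / 2940 = 558.2 kg/s

558.2 kg/s


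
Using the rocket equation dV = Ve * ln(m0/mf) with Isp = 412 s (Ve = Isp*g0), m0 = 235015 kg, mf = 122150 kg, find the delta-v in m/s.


Ve = 412 * 9.81 = 4041.72 m/s
dV = 4041.72 * ln(235015/122150) = 2645 m/s

2645 m/s


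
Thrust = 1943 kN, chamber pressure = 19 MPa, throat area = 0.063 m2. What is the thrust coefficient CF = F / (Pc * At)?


CF = 1943000 / (19e6 * 0.063) = 1.62

1.62


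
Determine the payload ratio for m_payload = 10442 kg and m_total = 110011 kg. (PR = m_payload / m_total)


PR = 10442 / 110011 = 0.0949

0.0949


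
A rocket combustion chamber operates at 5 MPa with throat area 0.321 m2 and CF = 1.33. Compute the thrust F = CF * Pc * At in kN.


F = 1.33 * 5e6 * 0.321 = 2.1346e+06 N = 2134.7 kN

2134.7 kN


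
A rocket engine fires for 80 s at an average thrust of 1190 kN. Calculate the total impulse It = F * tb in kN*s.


It = 1190 * 80 = 95200 kN*s

95200 kN*s


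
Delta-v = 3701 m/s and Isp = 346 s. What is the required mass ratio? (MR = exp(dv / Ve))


Ve = 346 * 9.81 = 3394.26 m/s
MR = exp(3701 / 3394.26) = 2.975

2.975


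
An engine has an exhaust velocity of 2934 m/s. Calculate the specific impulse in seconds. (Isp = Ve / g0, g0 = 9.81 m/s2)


Isp = Ve / g0 = 2934 / 9.81 = 299.1 s

299.1 s


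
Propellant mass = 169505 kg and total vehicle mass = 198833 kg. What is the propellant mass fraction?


PMF = 169505 / 198833 = 0.852

0.852


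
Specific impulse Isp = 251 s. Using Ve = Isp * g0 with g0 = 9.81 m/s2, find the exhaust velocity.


Ve = Isp * g0 = 251 * 9.81 = 2462.3 m/s

2462.3 m/s


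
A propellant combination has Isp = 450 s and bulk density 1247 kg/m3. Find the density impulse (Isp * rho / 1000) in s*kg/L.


rho*Isp = 450 * 1247 / 1000 = 561 s*kg/L

561 s*kg/L


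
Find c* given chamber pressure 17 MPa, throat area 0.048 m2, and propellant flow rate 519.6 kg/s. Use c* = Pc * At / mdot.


c* = 17e6 * 0.048 / 519.6 = 1570 m/s

1570 m/s


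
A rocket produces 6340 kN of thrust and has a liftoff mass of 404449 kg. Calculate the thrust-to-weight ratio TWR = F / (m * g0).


TWR = 6340000 / (404449 * 9.81) = 1.6

1.6


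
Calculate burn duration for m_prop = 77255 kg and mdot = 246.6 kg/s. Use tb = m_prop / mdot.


tb = 77255 / 246.6 = 313.3 s

313.3 s


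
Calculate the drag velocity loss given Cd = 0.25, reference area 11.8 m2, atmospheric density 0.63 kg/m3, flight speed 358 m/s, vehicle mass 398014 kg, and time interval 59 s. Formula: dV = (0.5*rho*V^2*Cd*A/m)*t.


D = 0.5 * 0.63 * 358^2 * 0.25 * 11.8 = 119096.4 N
a = 119096.4 / 398014 = 0.2992 m/s2
dV = 0.2992 * 59 = 17.7 m/s

17.7 m/s


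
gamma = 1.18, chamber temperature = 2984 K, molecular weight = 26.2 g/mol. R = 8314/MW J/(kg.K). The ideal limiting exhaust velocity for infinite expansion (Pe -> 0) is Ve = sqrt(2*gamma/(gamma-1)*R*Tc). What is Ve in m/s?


R = 8314 / 26.2 = 317.33 J/(kg.K)
Ve = sqrt(2 * 1.18 / (1.18 - 1) * 317.33 * 2984) = 3523 m/s

3523 m/s


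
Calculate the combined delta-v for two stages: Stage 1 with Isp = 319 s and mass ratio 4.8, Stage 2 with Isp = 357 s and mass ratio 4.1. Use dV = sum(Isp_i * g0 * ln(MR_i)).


dV1 = 319 * 9.81 * ln(4.8) = 4908.8 m/s
dV2 = 357 * 9.81 * ln(4.1) = 4941.5 m/s
Total dV = 4908.8 + 4941.5 = 9850.3 m/s ~ 9850 m/s

9850 m/s


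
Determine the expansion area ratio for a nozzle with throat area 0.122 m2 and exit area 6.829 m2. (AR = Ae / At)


AR = 6.829 / 0.122 = 56.0

56.0


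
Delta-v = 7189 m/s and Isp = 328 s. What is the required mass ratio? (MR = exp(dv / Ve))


Ve = 328 * 9.81 = 3217.68 m/s
MR = exp(7189 / 3217.68) = 9.339

9.339


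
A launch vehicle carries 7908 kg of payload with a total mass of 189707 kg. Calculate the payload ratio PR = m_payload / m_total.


PR = 7908 / 189707 = 0.0417

0.0417


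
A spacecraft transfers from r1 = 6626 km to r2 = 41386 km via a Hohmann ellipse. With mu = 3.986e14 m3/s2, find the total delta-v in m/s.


V1 = sqrt(mu/r1) = 7756.09 m/s
dV1 = V1*(sqrt(2*r2/(r1+r2)) - 1) = 2427.71 m/s
V2 = sqrt(mu/r2) = 3103.43 m/s
dV2 = V2*(1 - sqrt(2*r1/(r1+r2))) = 1472.98 m/s
Total dV = 3901 m/s

3901 m/s


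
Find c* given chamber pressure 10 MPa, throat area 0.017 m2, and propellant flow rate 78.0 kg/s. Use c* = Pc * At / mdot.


c* = 10e6 * 0.017 / 78.0 = 2179 m/s

2179 m/s


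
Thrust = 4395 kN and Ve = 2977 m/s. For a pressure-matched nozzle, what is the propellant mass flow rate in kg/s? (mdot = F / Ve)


mdot = F / Ve = 4395000 / 2977 = 1476.3 kg/s

1476.3 kg/s


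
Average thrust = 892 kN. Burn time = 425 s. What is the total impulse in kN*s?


It = 892 * 425 = 379100 kN*s

379100 kN*s


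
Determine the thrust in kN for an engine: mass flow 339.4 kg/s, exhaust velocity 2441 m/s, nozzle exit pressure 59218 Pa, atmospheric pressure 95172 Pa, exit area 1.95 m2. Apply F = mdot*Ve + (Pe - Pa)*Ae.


F = 339.4 * 2441 + (59218 - 95172) * 1.95 = 758365.0 N = 758.4 kN

758.4 kN


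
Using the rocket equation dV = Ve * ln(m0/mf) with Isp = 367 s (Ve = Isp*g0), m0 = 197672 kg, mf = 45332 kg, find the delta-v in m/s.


Ve = 367 * 9.81 = 3600.27 m/s
dV = 3600.27 * ln(197672/45332) = 5302 m/s

5302 m/s


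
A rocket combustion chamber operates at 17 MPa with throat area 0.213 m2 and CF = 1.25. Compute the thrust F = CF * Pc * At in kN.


F = 1.25 * 17e6 * 0.213 = 4.5262e+06 N = 4526.2 kN

4526.2 kN


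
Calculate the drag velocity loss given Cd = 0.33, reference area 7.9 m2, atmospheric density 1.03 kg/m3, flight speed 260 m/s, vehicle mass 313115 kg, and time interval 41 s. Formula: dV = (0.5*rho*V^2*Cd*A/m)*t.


D = 0.5 * 1.03 * 260^2 * 0.33 * 7.9 = 90760.1 N
a = 90760.1 / 313115 = 0.2899 m/s2
dV = 0.2899 * 41 = 11.9 m/s

11.9 m/s


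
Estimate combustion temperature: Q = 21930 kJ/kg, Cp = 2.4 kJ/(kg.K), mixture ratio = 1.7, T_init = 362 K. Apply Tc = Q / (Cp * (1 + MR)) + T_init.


Tc = 21930 / (2.4 * (1 + 1.7)) + 362 = 3746 K

3746 K


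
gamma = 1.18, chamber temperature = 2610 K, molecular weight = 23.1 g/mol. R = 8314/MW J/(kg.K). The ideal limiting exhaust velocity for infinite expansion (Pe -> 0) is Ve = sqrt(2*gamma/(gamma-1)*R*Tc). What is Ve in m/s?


R = 8314 / 23.1 = 359.91 J/(kg.K)
Ve = sqrt(2 * 1.18 / (1.18 - 1) * 359.91 * 2610) = 3509 m/s

3509 m/s


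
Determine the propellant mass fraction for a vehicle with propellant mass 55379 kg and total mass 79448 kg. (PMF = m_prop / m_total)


PMF = 55379 / 79448 = 0.697

0.697


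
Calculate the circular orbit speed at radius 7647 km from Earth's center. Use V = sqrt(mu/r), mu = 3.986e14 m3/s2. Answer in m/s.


V = sqrt(3.986e14 / 7647000) = 7220 m/s

7220 m/s


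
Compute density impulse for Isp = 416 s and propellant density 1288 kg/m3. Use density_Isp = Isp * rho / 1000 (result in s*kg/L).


rho*Isp = 416 * 1288 / 1000 = 536 s*kg/L

536 s*kg/L


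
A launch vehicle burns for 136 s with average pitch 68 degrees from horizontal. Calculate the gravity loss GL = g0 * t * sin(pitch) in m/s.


GL = 9.81 * 136 * sin(68 deg) = 1237 m/s

1237 m/s


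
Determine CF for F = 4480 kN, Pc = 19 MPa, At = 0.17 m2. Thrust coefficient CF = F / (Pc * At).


CF = 4480000 / (19e6 * 0.17) = 1.39

1.39


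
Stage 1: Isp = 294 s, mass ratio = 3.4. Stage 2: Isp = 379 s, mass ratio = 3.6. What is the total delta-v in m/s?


dV1 = 294 * 9.81 * ln(3.4) = 3529.5 m/s
dV2 = 379 * 9.81 * ln(3.6) = 4762.5 m/s
Total dV = 3529.5 + 4762.5 = 8292.0 m/s ~ 8292 m/s

8292 m/s


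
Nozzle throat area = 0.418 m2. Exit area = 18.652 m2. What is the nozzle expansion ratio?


AR = 18.652 / 0.418 = 44.6

44.6


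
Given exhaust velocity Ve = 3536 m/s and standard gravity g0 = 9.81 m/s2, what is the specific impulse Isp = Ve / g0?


Isp = Ve / g0 = 3536 / 9.81 = 360.4 s

360.4 s


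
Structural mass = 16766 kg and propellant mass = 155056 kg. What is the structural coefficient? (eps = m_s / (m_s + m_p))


eps = 16766 / (16766 + 155056) = 0.0976

0.0976


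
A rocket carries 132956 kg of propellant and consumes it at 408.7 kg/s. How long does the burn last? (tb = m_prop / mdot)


tb = 132956 / 408.7 = 325.3 s

325.3 s


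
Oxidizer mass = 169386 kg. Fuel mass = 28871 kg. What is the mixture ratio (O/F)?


MR = 169386 / 28871 = 5.87

5.87


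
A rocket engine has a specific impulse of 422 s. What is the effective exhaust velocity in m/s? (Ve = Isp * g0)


Ve = Isp * g0 = 422 * 9.81 = 4139.8 m/s

4139.8 m/s


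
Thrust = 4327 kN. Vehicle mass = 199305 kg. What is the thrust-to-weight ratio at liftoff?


TWR = 4327000 / (199305 * 9.81) = 2.21

2.21


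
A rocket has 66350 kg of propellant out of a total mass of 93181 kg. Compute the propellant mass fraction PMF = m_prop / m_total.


PMF = 66350 / 93181 = 0.712

0.712


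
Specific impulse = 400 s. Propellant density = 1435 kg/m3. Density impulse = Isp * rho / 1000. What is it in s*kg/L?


rho*Isp = 400 * 1435 / 1000 = 574 s*kg/L

574 s*kg/L


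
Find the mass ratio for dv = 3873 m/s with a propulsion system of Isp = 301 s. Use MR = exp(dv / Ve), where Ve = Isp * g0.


Ve = 301 * 9.81 = 2952.81 m/s
MR = exp(3873 / 2952.81) = 3.712

3.712


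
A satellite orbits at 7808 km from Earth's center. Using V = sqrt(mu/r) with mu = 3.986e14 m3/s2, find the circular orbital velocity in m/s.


V = sqrt(3.986e14 / 7808000) = 7145 m/s

7145 m/s


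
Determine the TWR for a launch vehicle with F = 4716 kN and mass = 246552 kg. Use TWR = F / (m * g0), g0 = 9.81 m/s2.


TWR = 4716000 / (246552 * 9.81) = 1.95

1.95


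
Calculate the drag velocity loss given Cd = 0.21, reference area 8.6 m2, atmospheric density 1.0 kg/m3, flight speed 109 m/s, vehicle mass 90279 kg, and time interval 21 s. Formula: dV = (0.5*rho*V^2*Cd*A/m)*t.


D = 0.5 * 1.0 * 109^2 * 0.21 * 8.6 = 10728.54 N
a = 10728.54 / 90279 = 0.1188 m/s2
dV = 0.1188 * 21 = 2.5 m/s

2.5 m/s


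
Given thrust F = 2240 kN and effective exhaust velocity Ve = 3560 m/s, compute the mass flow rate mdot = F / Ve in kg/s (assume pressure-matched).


mdot = F / Ve = 2240000 / 3560 = 629.2 kg/s

629.2 kg/s


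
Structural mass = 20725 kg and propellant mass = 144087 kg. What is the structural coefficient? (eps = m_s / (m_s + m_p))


eps = 20725 / (20725 + 144087) = 0.1257

0.1257


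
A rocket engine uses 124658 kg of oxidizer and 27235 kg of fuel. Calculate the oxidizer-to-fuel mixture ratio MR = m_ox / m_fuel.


MR = 124658 / 27235 = 4.58

4.58


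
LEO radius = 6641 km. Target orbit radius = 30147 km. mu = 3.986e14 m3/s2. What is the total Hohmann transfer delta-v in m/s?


V1 = sqrt(mu/r1) = 7747.33 m/s
dV1 = V1*(sqrt(2*r2/(r1+r2)) - 1) = 2170.94 m/s
V2 = sqrt(mu/r2) = 3636.19 m/s
dV2 = V2*(1 - sqrt(2*r1/(r1+r2))) = 1451.32 m/s
Total dV = 3622 m/s

3622 m/s


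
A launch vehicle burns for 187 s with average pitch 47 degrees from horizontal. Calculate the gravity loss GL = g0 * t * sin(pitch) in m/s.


GL = 9.81 * 187 * sin(47 deg) = 1342 m/s

1342 m/s


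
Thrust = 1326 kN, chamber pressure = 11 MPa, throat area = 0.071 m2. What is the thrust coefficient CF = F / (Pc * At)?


CF = 1326000 / (11e6 * 0.071) = 1.7

1.7


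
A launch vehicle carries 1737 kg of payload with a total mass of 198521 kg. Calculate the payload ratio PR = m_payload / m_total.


PR = 1737 / 198521 = 0.0087

0.0087


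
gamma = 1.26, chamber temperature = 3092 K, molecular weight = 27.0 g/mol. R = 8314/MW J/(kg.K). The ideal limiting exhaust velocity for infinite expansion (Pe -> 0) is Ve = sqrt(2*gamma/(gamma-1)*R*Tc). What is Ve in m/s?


R = 8314 / 27.0 = 307.93 J/(kg.K)
Ve = sqrt(2 * 1.26 / (1.26 - 1) * 307.93 * 3092) = 3038 m/s

3038 m/s


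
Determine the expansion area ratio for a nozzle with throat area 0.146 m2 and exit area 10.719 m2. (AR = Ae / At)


AR = 10.719 / 0.146 = 73.4

73.4


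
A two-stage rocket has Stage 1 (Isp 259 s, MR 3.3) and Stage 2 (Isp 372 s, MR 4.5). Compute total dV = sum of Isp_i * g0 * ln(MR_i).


dV1 = 259 * 9.81 * ln(3.3) = 3033.5 m/s
dV2 = 372 * 9.81 * ln(4.5) = 5488.9 m/s
Total dV = 3033.5 + 5488.9 = 8522.4 m/s ~ 8522 m/s

8522 m/s


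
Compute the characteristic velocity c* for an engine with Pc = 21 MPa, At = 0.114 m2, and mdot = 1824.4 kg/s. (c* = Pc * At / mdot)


c* = 21e6 * 0.114 / 1824.4 = 1312 m/s

1312 m/s


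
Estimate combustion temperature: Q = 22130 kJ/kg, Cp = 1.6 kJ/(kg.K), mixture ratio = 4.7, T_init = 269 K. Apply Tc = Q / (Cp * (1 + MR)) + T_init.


Tc = 22130 / (1.6 * (1 + 4.7)) + 269 = 2696 K

2696 K


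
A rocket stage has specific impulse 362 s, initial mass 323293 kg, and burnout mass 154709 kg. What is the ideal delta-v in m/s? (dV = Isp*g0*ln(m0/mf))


Ve = 362 * 9.81 = 3551.22 m/s
dV = 3551.22 * ln(323293/154709) = 2617 m/s

2617 m/s


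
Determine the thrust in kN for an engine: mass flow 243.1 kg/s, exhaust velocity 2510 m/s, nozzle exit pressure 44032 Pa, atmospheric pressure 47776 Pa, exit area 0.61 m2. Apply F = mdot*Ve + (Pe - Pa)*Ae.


F = 243.1 * 2510 + (44032 - 47776) * 0.61 = 607897.0 N = 607.9 kN

607.9 kN


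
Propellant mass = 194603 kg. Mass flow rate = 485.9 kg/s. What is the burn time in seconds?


tb = 194603 / 485.9 = 400.5 s

400.5 s


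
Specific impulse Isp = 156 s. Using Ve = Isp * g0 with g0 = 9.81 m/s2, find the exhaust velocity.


Ve = Isp * g0 = 156 * 9.81 = 1530.4 m/s

1530.4 m/s


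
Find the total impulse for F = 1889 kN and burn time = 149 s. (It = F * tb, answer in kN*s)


It = 1889 * 149 = 281461 kN*s

281461 kN*s


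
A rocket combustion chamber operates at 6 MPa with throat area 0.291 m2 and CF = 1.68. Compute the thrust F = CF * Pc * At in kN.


F = 1.68 * 6e6 * 0.291 = 2.9333e+06 N = 2933.3 kN

2933.3 kN


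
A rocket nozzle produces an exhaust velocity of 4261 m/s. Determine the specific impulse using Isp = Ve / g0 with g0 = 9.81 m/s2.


Isp = Ve / g0 = 4261 / 9.81 = 434.4 s

434.4 s


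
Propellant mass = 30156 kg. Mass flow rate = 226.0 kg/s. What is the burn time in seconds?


tb = 30156 / 226.0 = 133.4 s

133.4 s


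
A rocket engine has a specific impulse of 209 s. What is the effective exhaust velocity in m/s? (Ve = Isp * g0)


Ve = Isp * g0 = 209 * 9.81 = 2050.3 m/s

2050.3 m/s


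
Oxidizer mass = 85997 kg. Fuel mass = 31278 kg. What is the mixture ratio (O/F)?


MR = 85997 / 31278 = 2.75

2.75


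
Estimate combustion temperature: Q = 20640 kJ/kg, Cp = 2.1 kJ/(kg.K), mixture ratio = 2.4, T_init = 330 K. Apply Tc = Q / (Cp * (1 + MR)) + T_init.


Tc = 20640 / (2.1 * (1 + 2.4)) + 330 = 3221 K

3221 K


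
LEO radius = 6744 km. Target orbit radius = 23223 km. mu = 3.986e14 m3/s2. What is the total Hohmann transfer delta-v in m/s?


V1 = sqrt(mu/r1) = 7687.94 m/s
dV1 = V1*(sqrt(2*r2/(r1+r2)) - 1) = 1883.17 m/s
V2 = sqrt(mu/r2) = 4142.95 m/s
dV2 = V2*(1 - sqrt(2*r1/(r1+r2))) = 1363.48 m/s
Total dV = 3247 m/s

3247 m/s


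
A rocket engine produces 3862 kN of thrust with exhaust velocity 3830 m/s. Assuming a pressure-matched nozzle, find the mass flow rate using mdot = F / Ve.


mdot = F / Ve = 3862000 / 3830 = 1008.4 kg/s

1008.4 kg/s


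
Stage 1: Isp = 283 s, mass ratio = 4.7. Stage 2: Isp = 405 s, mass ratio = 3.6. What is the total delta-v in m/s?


dV1 = 283 * 9.81 * ln(4.7) = 4296.4 m/s
dV2 = 405 * 9.81 * ln(3.6) = 5089.2 m/s
Total dV = 4296.4 + 5089.2 = 9385.6 m/s ~ 9386 m/s

9386 m/s


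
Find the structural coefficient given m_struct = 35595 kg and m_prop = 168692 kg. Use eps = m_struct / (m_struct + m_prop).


eps = 35595 / (35595 + 168692) = 0.1742

0.1742


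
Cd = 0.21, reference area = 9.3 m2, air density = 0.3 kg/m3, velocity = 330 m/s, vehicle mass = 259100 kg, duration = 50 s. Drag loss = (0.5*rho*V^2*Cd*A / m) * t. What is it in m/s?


D = 0.5 * 0.3 * 330^2 * 0.21 * 9.3 = 31902.26 N
a = 31902.26 / 259100 = 0.1231 m/s2
dV = 0.1231 * 50 = 6.2 m/s

6.2 m/s


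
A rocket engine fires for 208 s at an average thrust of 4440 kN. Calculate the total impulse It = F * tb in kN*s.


It = 4440 * 208 = 923520 kN*s

923520 kN*s


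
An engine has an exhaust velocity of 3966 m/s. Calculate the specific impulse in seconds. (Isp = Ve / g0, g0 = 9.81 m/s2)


Isp = Ve / g0 = 3966 / 9.81 = 404.3 s

404.3 s


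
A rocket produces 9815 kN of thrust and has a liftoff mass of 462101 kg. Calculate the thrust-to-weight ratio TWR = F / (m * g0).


TWR = 9815000 / (462101 * 9.81) = 2.17

2.17


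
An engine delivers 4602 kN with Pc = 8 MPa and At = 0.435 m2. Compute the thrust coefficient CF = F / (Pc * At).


CF = 4602000 / (8e6 * 0.435) = 1.32

1.32


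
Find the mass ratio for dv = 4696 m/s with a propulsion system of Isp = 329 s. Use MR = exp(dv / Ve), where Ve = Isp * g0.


Ve = 329 * 9.81 = 3227.49 m/s
MR = exp(4696 / 3227.49) = 4.284

4.284


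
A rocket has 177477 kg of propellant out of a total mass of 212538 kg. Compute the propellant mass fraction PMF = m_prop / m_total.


PMF = 177477 / 212538 = 0.835

0.835


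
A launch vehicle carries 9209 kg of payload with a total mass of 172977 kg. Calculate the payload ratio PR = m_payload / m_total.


PR = 9209 / 172977 = 0.0532

0.0532


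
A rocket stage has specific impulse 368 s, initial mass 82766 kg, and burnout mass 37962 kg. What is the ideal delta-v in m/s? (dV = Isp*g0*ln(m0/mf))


Ve = 368 * 9.81 = 3610.08 m/s
dV = 3610.08 * ln(82766/37962) = 2814 m/s

2814 m/s


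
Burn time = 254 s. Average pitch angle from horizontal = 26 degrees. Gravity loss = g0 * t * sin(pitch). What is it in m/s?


GL = 9.81 * 254 * sin(26 deg) = 1092 m/s

1092 m/s


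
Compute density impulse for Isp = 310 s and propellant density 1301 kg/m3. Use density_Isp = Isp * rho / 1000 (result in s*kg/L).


rho*Isp = 310 * 1301 / 1000 = 403 s*kg/L

403 s*kg/L


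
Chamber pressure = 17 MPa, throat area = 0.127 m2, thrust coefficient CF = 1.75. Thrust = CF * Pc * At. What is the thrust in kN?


F = 1.75 * 17e6 * 0.127 = 3.7782e+06 N = 3778.2 kN

3778.2 kN


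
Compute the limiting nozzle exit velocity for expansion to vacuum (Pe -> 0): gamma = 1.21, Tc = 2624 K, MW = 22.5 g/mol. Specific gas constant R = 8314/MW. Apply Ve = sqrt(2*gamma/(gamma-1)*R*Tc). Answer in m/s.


R = 8314 / 22.5 = 369.51 J/(kg.K)
Ve = sqrt(2 * 1.21 / (1.21 - 1) * 369.51 * 2624) = 3343 m/s

3343 m/s


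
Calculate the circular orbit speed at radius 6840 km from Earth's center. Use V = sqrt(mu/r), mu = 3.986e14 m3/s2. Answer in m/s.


V = sqrt(3.986e14 / 6840000) = 7634 m/s

7634 m/s


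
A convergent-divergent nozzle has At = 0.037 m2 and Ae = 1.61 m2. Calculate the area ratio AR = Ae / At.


AR = 1.61 / 0.037 = 43.5

43.5


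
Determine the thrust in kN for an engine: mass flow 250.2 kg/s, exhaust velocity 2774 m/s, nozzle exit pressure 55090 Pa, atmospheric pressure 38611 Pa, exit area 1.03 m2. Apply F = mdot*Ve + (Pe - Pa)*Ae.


F = 250.2 * 2774 + (55090 - 38611) * 1.03 = 711028.0 N = 711.0 kN

711.0 kN


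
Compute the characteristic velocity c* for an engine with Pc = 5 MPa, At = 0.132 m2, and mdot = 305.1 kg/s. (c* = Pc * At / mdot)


c* = 5e6 * 0.132 / 305.1 = 2163 m/s

2163 m/s


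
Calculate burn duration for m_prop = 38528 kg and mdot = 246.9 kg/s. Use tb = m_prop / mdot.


tb = 38528 / 246.9 = 156.0 s

156.0 s


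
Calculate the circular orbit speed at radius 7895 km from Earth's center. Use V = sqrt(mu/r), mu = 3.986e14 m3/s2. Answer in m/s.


V = sqrt(3.986e14 / 7895000) = 7105 m/s

7105 m/s


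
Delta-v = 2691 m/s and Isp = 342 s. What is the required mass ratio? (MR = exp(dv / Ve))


Ve = 342 * 9.81 = 3355.02 m/s
MR = exp(2691 / 3355.02) = 2.23

2.23


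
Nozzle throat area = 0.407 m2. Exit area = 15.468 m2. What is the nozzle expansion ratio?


AR = 15.468 / 0.407 = 38.0

38.0


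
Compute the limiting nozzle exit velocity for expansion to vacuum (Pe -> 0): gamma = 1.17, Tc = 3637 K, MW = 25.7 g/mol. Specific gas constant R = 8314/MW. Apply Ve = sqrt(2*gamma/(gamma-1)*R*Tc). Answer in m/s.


R = 8314 / 25.7 = 323.5 J/(kg.K)
Ve = sqrt(2 * 1.17 / (1.17 - 1) * 323.5 * 3637) = 4024 m/s

4024 m/s


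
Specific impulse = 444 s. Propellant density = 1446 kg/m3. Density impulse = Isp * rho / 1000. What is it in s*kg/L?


rho*Isp = 444 * 1446 / 1000 = 642 s*kg/L

642 s*kg/L


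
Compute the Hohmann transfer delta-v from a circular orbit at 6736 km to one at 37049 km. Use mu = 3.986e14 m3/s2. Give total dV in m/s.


V1 = sqrt(mu/r1) = 7692.5 m/s
dV1 = V1*(sqrt(2*r2/(r1+r2)) - 1) = 2314.6 m/s
V2 = sqrt(mu/r2) = 3280.05 m/s
dV2 = V2*(1 - sqrt(2*r1/(r1+r2))) = 1460.63 m/s
Total dV = 3775 m/s

3775 m/s


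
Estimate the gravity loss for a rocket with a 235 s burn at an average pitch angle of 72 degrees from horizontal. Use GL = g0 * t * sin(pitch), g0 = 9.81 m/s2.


GL = 9.81 * 235 * sin(72 deg) = 2193 m/s

2193 m/s


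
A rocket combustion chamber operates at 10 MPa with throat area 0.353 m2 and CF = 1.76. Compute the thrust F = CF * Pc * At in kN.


F = 1.76 * 10e6 * 0.353 = 6.2128e+06 N = 6212.8 kN

6212.8 kN


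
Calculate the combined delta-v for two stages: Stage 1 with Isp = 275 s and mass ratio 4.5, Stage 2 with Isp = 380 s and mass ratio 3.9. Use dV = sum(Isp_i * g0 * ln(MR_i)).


dV1 = 275 * 9.81 * ln(4.5) = 4057.6 m/s
dV2 = 380 * 9.81 * ln(3.9) = 5073.4 m/s
Total dV = 4057.6 + 5073.4 = 9131.0 m/s ~ 9131 m/s

9131 m/s


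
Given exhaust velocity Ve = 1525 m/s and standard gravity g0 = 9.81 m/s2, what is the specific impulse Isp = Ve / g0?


Isp = Ve / g0 = 1525 / 9.81 = 155.5 s

155.5 s


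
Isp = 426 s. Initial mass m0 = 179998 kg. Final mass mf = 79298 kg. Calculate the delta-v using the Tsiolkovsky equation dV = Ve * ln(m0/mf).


Ve = 426 * 9.81 = 4179.06 m/s
dV = 4179.06 * ln(179998/79298) = 3426 m/s

3426 m/s


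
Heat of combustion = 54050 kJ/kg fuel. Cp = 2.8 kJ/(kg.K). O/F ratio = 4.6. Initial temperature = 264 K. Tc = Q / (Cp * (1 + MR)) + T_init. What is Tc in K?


Tc = 54050 / (2.8 * (1 + 4.6)) + 264 = 3711 K

3711 K
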